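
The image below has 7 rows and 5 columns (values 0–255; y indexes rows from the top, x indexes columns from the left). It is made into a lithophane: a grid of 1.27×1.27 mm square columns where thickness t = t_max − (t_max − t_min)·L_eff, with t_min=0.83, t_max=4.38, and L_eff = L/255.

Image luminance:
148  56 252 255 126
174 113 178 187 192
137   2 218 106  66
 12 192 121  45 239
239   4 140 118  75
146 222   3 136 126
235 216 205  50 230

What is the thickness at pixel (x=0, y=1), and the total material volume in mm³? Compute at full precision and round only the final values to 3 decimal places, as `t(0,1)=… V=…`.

span = t_max - t_min = 4.38 - 0.83 = 3.550
L(0,1) = 174, L_eff = 174/255 = 0.682353
t(0,1) = 4.38 - 3.550·0.682353 = 1.958
Σt over all 7·5 pixels = 12629/150 ≈ 84.1933333
V = pitch²·Σt = 1.27²·12629/150 = 135.795

t(0,1)=1.958 V=135.795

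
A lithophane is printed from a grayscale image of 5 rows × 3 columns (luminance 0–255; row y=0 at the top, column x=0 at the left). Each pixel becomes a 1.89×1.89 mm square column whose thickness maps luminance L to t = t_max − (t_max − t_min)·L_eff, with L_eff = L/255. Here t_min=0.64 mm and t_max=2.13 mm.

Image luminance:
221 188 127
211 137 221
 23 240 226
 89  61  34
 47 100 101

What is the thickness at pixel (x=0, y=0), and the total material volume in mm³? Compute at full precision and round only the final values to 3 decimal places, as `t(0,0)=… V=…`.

span = t_max - t_min = 2.13 - 0.64 = 1.490
L(0,0) = 221, L_eff = 221/255 = 0.866667
t(0,0) = 2.13 - 1.490·0.866667 = 0.839
Σt over all 5·3 pixels = 512851/25500 ≈ 20.1118039
V = pitch²·Σt = 1.89²·512851/25500 = 71.841

t(0,0)=0.839 V=71.841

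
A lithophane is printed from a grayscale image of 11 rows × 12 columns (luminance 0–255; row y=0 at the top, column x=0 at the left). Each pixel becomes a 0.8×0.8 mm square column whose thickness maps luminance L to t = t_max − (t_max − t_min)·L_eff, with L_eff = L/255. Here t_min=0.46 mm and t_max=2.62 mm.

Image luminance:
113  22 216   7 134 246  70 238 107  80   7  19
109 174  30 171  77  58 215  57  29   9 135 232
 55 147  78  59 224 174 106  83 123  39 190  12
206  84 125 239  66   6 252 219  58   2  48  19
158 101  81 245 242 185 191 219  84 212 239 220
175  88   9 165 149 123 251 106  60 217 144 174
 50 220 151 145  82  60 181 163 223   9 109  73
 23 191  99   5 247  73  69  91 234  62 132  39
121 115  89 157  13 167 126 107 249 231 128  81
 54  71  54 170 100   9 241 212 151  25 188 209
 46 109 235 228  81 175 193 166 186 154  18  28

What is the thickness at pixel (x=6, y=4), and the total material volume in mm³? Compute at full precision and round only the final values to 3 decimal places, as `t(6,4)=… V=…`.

t(6,4)=1.002 V=132.295

span = t_max - t_min = 2.62 - 0.46 = 2.160
L(6,4) = 191, L_eff = 191/255 = 0.749020
t(6,4) = 2.62 - 2.160·0.749020 = 1.002
Σt over all 11·12 pixels = 87852/425 ≈ 206.7105882
V = pitch²·Σt = 0.8²·87852/425 = 132.295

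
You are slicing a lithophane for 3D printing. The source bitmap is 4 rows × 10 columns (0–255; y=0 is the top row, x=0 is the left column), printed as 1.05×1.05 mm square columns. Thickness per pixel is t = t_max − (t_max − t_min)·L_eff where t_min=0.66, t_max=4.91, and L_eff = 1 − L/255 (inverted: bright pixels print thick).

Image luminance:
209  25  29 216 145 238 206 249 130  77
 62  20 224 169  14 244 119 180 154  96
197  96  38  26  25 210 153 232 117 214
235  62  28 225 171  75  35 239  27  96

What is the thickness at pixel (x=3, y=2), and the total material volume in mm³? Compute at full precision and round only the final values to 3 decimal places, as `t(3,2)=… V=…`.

span = t_max - t_min = 4.91 - 0.66 = 4.250
L(3,2) = 26, L_eff = 1 - 26/255 = 0.898039 (inverted)
t(3,2) = 4.91 - 4.250·0.898039 = 1.093
Σt over all 4·10 pixels = 114.85
V = pitch²·Σt = 1.05²·114.85 = 126.622

t(3,2)=1.093 V=126.622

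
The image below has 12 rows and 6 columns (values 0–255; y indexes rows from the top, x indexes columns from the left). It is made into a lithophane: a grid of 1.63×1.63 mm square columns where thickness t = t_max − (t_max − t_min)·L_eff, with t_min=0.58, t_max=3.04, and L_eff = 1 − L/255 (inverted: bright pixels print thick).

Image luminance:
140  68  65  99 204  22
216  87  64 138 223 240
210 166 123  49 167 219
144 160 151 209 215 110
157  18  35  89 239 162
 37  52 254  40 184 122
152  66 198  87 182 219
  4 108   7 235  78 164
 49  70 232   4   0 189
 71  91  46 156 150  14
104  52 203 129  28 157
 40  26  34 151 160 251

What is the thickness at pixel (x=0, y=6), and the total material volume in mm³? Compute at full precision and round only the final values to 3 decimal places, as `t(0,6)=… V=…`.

span = t_max - t_min = 3.04 - 0.58 = 2.460
L(0,6) = 152, L_eff = 1 - 152/255 = 0.403922 (inverted)
t(0,6) = 3.04 - 2.460·0.403922 = 2.046
Σt over all 12·6 pixels = 107533/850 ≈ 126.5094118
V = pitch²·Σt = 1.63²·107533/850 = 336.123

t(0,6)=2.046 V=336.123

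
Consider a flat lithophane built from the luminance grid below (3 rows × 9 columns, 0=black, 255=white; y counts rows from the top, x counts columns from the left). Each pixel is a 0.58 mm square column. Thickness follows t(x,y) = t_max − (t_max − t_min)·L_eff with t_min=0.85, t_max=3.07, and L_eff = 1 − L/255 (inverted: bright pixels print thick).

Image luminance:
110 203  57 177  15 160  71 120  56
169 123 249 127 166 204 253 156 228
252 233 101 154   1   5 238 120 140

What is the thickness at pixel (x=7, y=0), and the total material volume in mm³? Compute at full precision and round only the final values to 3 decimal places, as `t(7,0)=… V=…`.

t(7,0)=1.895 V=19.107

span = t_max - t_min = 3.07 - 0.85 = 2.220
L(7,0) = 120, L_eff = 1 - 120/255 = 0.529412 (inverted)
t(7,0) = 3.07 - 2.220·0.529412 = 1.895
Σt over all 3·9 pixels = 482787/8500 ≈ 56.7984706
V = pitch²·Σt = 0.58²·482787/8500 = 19.107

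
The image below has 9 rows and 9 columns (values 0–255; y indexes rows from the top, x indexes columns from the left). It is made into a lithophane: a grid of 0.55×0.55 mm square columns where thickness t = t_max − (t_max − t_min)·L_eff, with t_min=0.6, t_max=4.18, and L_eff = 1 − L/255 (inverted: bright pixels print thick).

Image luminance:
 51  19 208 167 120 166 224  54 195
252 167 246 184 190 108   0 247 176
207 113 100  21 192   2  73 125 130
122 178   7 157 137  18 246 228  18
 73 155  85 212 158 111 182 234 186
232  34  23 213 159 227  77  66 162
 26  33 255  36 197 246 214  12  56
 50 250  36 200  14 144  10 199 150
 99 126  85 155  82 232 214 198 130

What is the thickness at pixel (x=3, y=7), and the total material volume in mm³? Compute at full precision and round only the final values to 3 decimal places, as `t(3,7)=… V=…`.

span = t_max - t_min = 4.18 - 0.6 = 3.580
L(3,7) = 200, L_eff = 1 - 200/255 = 0.215686 (inverted)
t(3,7) = 4.18 - 3.580·0.215686 = 3.408
Σt over all 9·9 pixels = 1284122/6375 ≈ 201.4309020
V = pitch²·Σt = 0.55²·1284122/6375 = 60.933

t(3,7)=3.408 V=60.933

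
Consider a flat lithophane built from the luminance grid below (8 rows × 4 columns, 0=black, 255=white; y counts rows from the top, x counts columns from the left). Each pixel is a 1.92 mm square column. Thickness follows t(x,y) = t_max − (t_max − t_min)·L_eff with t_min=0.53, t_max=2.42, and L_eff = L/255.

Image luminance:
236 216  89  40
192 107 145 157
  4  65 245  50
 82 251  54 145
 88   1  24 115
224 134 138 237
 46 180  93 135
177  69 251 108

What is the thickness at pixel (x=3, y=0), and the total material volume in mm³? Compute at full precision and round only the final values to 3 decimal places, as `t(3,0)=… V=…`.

span = t_max - t_min = 2.42 - 0.53 = 1.890
L(3,0) = 40, L_eff = 40/255 = 0.156863
t(3,0) = 2.42 - 1.890·0.156863 = 2.124
Σt over all 8·4 pixels = 200033/4250 ≈ 47.0665882
V = pitch²·Σt = 1.92²·200033/4250 = 173.506

t(3,0)=2.124 V=173.506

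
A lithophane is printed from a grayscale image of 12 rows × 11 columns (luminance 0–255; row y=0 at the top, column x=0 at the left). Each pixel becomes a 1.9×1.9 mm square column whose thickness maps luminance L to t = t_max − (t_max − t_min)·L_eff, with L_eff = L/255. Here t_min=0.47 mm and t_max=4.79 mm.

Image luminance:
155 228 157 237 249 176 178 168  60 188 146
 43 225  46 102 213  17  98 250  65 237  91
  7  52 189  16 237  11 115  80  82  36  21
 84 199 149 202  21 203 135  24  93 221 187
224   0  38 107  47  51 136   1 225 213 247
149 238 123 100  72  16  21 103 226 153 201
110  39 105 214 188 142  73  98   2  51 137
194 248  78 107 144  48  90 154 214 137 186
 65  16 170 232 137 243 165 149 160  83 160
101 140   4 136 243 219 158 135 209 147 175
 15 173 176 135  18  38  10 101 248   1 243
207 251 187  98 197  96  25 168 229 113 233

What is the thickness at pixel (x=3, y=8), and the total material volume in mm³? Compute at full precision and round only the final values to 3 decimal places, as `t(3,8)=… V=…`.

span = t_max - t_min = 4.79 - 0.47 = 4.320
L(3,8) = 232, L_eff = 232/255 = 0.909804
t(3,8) = 4.79 - 4.320·0.909804 = 0.860
Σt over all 12·11 pixels = 718923/2125 ≈ 338.3167059
V = pitch²·Σt = 1.9²·718923/2125 = 1221.323

t(3,8)=0.860 V=1221.323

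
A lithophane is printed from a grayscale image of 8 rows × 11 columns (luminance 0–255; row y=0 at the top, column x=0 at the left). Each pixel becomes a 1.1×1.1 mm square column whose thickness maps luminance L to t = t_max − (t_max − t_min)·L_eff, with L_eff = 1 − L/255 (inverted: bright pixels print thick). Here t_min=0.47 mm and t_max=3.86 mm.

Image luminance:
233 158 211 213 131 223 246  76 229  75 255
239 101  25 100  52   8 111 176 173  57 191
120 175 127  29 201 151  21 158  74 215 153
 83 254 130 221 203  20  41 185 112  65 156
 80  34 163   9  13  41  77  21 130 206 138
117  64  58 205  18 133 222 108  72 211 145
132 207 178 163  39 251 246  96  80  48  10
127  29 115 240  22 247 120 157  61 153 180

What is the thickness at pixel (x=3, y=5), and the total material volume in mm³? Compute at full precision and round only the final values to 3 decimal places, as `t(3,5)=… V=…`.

span = t_max - t_min = 3.86 - 0.47 = 3.390
L(3,5) = 205, L_eff = 1 - 205/255 = 0.196078 (inverted)
t(3,5) = 3.86 - 3.390·0.196078 = 3.195
Σt over all 8·11 pixels = 1633319/8500 ≈ 192.1551765
V = pitch²·Σt = 1.1²·1633319/8500 = 232.508

t(3,5)=3.195 V=232.508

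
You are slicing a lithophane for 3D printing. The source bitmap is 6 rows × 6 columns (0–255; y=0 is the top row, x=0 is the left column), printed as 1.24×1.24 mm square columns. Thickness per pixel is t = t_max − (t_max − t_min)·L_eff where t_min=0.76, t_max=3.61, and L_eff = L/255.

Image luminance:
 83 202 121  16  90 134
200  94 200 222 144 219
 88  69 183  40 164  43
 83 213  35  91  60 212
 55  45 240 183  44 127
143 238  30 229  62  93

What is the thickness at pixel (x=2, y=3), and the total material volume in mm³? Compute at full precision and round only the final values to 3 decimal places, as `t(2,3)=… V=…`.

t(2,3)=3.219 V=122.580

span = t_max - t_min = 3.61 - 0.76 = 2.850
L(2,3) = 35, L_eff = 35/255 = 0.137255
t(2,3) = 3.61 - 2.850·0.137255 = 3.219
Σt over all 6·6 pixels = 135527/1700 ≈ 79.7217647
V = pitch²·Σt = 1.24²·135527/1700 = 122.580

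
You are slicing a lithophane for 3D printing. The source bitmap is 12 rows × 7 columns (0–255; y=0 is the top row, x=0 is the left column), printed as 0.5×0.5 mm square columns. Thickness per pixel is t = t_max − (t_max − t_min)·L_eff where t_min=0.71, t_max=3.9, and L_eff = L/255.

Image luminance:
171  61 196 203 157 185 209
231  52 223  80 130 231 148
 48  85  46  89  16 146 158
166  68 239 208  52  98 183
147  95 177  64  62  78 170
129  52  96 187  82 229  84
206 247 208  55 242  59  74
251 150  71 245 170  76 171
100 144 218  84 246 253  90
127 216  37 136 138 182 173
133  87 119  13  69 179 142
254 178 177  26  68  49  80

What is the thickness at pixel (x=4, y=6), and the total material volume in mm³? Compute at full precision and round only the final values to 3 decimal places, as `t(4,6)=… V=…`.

t(4,6)=0.873 V=46.016

span = t_max - t_min = 3.9 - 0.71 = 3.190
L(4,6) = 242, L_eff = 242/255 = 0.949020
t(4,6) = 3.9 - 3.190·0.949020 = 0.873
Σt over all 12·7 pixels = 2346797/12750 ≈ 184.0625098
V = pitch²·Σt = 0.5²·2346797/12750 = 46.016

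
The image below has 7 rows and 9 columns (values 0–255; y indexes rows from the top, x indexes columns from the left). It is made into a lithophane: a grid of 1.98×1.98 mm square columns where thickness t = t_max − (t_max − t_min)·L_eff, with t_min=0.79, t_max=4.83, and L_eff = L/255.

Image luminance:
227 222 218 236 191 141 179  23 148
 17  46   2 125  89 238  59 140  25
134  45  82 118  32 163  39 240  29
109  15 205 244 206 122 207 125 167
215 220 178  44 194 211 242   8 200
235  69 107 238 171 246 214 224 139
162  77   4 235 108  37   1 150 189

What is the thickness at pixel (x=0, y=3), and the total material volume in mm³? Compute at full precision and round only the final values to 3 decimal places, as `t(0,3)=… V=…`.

span = t_max - t_min = 4.83 - 0.79 = 4.040
L(0,3) = 109, L_eff = 109/255 = 0.427451
t(0,3) = 4.83 - 4.040·0.427451 = 3.103
Σt over all 7·9 pixels = 4234091/25500 ≈ 166.0427843
V = pitch²·Σt = 1.98²·4234091/25500 = 650.954

t(0,3)=3.103 V=650.954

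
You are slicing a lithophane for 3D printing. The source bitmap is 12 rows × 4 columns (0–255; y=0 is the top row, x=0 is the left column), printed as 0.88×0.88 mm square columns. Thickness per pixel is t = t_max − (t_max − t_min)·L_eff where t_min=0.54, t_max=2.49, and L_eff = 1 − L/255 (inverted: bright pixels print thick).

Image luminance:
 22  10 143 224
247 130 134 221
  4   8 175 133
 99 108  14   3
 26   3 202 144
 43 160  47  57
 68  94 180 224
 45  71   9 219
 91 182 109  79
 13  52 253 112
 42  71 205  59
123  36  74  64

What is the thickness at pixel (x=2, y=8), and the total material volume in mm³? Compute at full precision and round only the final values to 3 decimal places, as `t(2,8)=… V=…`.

t(2,8)=1.374 V=48.687

span = t_max - t_min = 2.49 - 0.54 = 1.950
L(2,8) = 109, L_eff = 1 - 109/255 = 0.572549 (inverted)
t(2,8) = 2.49 - 1.950·0.572549 = 1.374
Σt over all 12·4 pixels = 5344/85 ≈ 62.8705882
V = pitch²·Σt = 0.88²·5344/85 = 48.687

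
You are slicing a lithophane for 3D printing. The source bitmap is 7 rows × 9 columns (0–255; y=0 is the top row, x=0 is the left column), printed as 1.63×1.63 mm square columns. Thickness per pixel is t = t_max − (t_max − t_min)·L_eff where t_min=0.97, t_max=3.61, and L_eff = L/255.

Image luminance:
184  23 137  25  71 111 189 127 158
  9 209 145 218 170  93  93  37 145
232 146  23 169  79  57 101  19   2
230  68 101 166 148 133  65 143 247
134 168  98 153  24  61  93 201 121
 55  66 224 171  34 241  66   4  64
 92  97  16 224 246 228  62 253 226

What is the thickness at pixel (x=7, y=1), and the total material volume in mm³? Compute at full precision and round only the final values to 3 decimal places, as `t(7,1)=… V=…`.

span = t_max - t_min = 3.61 - 0.97 = 2.640
L(7,1) = 37, L_eff = 37/255 = 0.145098
t(7,1) = 3.61 - 2.640·0.145098 = 3.227
Σt over all 7·9 pixels = 251199/1700 ≈ 147.7641176
V = pitch²·Σt = 1.63²·251199/1700 = 392.594

t(7,1)=3.227 V=392.594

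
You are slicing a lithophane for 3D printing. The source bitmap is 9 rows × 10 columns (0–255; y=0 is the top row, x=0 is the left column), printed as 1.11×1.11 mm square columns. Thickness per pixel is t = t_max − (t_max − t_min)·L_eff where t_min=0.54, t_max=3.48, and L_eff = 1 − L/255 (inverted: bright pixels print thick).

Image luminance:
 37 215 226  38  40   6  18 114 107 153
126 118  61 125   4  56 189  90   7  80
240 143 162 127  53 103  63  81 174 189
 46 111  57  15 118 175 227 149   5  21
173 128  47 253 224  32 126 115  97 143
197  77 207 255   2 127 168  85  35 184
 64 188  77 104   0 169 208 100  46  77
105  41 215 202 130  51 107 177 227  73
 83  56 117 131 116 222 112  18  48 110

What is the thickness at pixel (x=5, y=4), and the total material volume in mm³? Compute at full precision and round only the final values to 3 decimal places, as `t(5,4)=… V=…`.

span = t_max - t_min = 3.48 - 0.54 = 2.940
L(5,4) = 32, L_eff = 1 - 32/255 = 0.874510 (inverted)
t(5,4) = 3.48 - 2.940·0.874510 = 0.909
Σt over all 9·10 pixels = 351166/2125 ≈ 165.2545882
V = pitch²·Σt = 1.11²·351166/2125 = 203.610

t(5,4)=0.909 V=203.610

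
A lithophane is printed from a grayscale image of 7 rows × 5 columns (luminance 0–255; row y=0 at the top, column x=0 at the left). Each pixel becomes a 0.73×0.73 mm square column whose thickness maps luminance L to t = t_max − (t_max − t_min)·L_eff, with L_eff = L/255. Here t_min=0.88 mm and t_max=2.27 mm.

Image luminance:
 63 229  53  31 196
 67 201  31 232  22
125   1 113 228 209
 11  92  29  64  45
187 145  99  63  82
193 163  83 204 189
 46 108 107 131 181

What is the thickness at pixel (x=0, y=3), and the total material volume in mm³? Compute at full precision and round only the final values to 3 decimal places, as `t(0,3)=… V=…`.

span = t_max - t_min = 2.27 - 0.88 = 1.390
L(0,3) = 11, L_eff = 11/255 = 0.043137
t(0,3) = 2.27 - 1.390·0.043137 = 2.210
Σt over all 7·5 pixels = 244463/4250 ≈ 57.5207059
V = pitch²·Σt = 0.73²·244463/4250 = 30.653

t(0,3)=2.210 V=30.653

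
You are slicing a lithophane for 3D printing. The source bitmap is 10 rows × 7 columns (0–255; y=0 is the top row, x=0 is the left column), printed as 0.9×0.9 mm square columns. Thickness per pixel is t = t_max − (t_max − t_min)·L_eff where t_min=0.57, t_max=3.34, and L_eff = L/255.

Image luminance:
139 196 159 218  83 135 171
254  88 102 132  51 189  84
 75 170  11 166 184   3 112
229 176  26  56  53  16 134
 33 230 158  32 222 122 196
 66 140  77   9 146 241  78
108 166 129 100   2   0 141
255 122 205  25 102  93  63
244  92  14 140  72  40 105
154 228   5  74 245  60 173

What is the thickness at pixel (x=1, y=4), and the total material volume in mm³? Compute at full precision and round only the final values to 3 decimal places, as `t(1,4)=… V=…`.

span = t_max - t_min = 3.34 - 0.57 = 2.770
L(1,4) = 230, L_eff = 230/255 = 0.901961
t(1,4) = 3.34 - 2.770·0.901961 = 0.842
Σt over all 10·7 pixels = 1219179/8500 ≈ 143.4328235
V = pitch²·Σt = 0.9²·1219179/8500 = 116.181

t(1,4)=0.842 V=116.181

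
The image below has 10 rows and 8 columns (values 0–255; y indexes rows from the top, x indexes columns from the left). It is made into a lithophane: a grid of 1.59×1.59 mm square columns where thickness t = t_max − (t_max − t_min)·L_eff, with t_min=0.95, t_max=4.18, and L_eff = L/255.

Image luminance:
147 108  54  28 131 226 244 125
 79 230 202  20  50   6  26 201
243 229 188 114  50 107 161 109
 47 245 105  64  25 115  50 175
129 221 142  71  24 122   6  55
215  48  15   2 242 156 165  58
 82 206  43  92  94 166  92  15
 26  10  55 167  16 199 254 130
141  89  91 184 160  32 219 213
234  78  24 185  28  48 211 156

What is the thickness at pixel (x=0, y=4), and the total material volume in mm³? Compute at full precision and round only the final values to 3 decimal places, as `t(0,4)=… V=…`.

t(0,4)=2.546 V=547.106

span = t_max - t_min = 4.18 - 0.95 = 3.230
L(0,4) = 129, L_eff = 129/255 = 0.505882
t(0,4) = 4.18 - 3.230·0.505882 = 2.546
Σt over all 10·8 pixels = 216.41
V = pitch²·Σt = 1.59²·216.41 = 547.106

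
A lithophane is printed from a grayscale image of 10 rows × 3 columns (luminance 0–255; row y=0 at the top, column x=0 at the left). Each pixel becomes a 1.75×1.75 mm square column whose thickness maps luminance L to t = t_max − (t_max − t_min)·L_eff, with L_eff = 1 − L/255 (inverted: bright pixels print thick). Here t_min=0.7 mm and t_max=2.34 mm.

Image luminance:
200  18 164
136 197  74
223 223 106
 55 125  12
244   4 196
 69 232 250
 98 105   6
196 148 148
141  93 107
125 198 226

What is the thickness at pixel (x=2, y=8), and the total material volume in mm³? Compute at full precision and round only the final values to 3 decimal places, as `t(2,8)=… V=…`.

span = t_max - t_min = 2.34 - 0.7 = 1.640
L(2,8) = 107, L_eff = 1 - 107/255 = 0.580392 (inverted)
t(2,8) = 2.34 - 1.640·0.580392 = 1.388
Σt over all 10·3 pixels = 100918/2125 ≈ 47.4908235
V = pitch²·Σt = 1.75²·100918/2125 = 145.441

t(2,8)=1.388 V=145.441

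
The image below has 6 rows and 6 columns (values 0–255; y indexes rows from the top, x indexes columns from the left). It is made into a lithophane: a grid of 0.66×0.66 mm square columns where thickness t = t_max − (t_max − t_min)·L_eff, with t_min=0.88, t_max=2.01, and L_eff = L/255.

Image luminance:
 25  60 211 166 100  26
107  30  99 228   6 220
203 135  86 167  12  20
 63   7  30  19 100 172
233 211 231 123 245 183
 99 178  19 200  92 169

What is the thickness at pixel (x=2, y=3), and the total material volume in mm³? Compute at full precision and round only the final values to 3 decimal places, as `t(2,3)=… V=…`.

t(2,3)=1.877 V=23.268

span = t_max - t_min = 2.01 - 0.88 = 1.130
L(2,3) = 30, L_eff = 30/255 = 0.117647
t(2,3) = 2.01 - 1.130·0.117647 = 1.877
Σt over all 6·6 pixels = 90807/1700 ≈ 53.4158824
V = pitch²·Σt = 0.66²·90807/1700 = 23.268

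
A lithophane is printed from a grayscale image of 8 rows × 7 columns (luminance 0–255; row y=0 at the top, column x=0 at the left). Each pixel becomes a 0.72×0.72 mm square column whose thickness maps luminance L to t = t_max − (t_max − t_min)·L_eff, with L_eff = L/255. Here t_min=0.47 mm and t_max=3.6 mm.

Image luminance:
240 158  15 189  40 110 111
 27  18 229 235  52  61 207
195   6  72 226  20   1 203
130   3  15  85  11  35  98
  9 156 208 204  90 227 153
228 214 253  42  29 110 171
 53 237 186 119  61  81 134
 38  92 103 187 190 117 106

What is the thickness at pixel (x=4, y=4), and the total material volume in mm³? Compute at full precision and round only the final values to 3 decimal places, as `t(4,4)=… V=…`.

t(4,4)=2.495 V=62.577

span = t_max - t_min = 3.6 - 0.47 = 3.130
L(4,4) = 90, L_eff = 90/255 = 0.352941
t(4,4) = 3.6 - 3.130·0.352941 = 2.495
Σt over all 8·7 pixels = 307813/2550 ≈ 120.7109804
V = pitch²·Σt = 0.72²·307813/2550 = 62.577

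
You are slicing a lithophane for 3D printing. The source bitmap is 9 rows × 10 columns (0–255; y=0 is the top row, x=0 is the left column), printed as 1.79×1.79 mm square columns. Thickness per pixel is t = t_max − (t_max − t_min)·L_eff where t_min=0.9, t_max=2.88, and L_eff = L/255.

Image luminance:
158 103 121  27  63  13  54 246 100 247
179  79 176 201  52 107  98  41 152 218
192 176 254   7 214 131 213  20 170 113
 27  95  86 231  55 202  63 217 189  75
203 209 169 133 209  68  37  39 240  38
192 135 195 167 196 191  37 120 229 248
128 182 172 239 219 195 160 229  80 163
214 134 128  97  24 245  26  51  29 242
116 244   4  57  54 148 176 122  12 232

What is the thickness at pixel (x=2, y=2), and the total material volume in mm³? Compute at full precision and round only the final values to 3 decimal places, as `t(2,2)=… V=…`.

span = t_max - t_min = 2.88 - 0.9 = 1.980
L(2,2) = 254, L_eff = 254/255 = 0.996078
t(2,2) = 2.88 - 1.980·0.996078 = 0.908
Σt over all 9·10 pixels = 163.368
V = pitch²·Σt = 1.79²·163.368 = 523.447

t(2,2)=0.908 V=523.447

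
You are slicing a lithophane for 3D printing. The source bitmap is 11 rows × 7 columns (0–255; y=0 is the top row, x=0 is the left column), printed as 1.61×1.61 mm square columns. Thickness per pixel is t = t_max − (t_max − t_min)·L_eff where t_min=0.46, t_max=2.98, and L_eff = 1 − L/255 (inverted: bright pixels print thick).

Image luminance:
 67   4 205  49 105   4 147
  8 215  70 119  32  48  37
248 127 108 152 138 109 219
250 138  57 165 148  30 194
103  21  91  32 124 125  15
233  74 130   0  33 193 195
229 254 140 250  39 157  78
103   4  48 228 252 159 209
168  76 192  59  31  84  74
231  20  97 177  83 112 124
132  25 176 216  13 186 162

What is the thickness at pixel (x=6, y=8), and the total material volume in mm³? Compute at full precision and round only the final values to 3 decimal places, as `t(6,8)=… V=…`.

span = t_max - t_min = 2.98 - 0.46 = 2.520
L(6,8) = 74, L_eff = 1 - 74/255 = 0.709804 (inverted)
t(6,8) = 2.98 - 2.520·0.709804 = 1.191
Σt over all 11·7 pixels = 106967/850 ≈ 125.8435294
V = pitch²·Σt = 1.61²·106967/850 = 326.199

t(6,8)=1.191 V=326.199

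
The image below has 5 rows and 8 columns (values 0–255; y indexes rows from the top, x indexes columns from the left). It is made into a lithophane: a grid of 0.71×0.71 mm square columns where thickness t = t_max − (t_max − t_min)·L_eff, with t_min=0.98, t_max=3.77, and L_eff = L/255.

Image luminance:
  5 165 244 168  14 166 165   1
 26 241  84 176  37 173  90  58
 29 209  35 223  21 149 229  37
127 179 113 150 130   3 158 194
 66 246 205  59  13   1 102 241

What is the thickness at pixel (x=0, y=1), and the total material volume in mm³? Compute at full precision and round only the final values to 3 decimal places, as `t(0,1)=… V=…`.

span = t_max - t_min = 3.77 - 0.98 = 2.790
L(0,1) = 26, L_eff = 26/255 = 0.101961
t(0,1) = 3.77 - 2.790·0.101961 = 3.486
Σt over all 5·8 pixels = 210431/2125 ≈ 99.0263529
V = pitch²·Σt = 0.71²·210431/2125 = 49.919

t(0,1)=3.486 V=49.919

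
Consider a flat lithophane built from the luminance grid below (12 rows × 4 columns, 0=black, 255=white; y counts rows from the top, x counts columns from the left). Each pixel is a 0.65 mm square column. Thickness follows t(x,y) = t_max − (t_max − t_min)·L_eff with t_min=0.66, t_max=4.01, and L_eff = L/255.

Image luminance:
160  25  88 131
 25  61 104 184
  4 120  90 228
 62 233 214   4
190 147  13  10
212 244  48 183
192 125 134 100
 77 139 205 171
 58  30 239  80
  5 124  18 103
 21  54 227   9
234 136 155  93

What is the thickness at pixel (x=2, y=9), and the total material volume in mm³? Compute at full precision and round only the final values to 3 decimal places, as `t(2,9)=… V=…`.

span = t_max - t_min = 4.01 - 0.66 = 3.350
L(2,9) = 18, L_eff = 18/255 = 0.070588
t(2,9) = 4.01 - 3.350·0.070588 = 3.774
Σt over all 12·4 pixels = 122509/1020 ≈ 120.1068627
V = pitch²·Σt = 0.65²·122509/1020 = 50.745

t(2,9)=3.774 V=50.745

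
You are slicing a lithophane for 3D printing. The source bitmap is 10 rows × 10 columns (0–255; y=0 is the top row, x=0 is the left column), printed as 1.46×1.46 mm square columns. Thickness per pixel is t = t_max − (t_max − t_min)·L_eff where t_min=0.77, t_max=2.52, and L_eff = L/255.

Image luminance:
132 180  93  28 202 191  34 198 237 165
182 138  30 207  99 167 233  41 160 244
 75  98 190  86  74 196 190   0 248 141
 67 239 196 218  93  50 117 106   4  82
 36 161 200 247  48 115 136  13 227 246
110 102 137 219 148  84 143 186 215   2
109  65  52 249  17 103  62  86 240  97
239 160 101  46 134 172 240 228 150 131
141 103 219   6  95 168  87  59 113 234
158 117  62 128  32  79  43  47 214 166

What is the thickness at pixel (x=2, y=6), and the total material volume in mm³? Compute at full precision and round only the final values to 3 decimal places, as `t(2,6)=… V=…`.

span = t_max - t_min = 2.52 - 0.77 = 1.750
L(2,6) = 52, L_eff = 52/255 = 0.203922
t(2,6) = 2.52 - 1.750·0.203922 = 2.163
Σt over all 10·10 pixels = 161.7
V = pitch²·Σt = 1.46²·161.7 = 344.680

t(2,6)=2.163 V=344.680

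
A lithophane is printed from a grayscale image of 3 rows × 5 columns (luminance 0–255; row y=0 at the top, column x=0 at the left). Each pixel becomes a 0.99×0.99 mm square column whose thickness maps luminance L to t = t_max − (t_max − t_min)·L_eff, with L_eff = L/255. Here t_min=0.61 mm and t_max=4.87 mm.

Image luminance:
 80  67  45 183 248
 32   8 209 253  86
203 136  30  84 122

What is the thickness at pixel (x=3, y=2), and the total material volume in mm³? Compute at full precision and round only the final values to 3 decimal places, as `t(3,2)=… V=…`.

span = t_max - t_min = 4.87 - 0.61 = 4.260
L(3,2) = 84, L_eff = 84/255 = 0.329412
t(3,2) = 4.87 - 4.260·0.329412 = 3.467
Σt over all 3·5 pixels = 367313/8500 ≈ 43.2132941
V = pitch²·Σt = 0.99²·367313/8500 = 42.353

t(3,2)=3.467 V=42.353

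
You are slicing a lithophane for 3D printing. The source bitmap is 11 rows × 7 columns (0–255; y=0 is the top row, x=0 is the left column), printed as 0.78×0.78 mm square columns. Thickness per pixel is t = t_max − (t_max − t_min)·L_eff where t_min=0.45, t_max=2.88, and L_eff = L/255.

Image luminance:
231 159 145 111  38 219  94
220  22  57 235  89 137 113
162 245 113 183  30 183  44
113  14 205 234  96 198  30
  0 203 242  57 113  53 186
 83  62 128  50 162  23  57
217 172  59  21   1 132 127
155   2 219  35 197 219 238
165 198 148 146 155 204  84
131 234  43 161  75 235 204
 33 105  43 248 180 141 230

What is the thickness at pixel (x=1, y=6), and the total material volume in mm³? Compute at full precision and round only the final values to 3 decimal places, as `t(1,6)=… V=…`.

span = t_max - t_min = 2.88 - 0.45 = 2.430
L(1,6) = 172, L_eff = 172/255 = 0.674510
t(1,6) = 2.88 - 2.430·0.674510 = 1.241
Σt over all 11·7 pixels = 266796/2125 ≈ 125.5510588
V = pitch²·Σt = 0.78²·266796/2125 = 76.385

t(1,6)=1.241 V=76.385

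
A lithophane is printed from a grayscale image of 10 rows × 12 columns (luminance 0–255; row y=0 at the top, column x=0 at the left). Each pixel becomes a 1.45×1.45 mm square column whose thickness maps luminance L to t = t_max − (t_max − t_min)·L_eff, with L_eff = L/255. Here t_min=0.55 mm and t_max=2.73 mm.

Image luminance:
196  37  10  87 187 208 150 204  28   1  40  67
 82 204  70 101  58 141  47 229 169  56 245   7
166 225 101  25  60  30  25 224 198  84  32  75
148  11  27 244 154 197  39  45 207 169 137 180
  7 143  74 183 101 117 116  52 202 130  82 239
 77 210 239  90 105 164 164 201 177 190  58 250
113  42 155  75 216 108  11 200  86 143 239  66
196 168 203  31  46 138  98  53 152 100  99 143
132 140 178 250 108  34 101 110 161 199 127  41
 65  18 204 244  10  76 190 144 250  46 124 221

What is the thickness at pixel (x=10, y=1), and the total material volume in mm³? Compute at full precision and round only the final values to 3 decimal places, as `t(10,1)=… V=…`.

span = t_max - t_min = 2.73 - 0.55 = 2.180
L(10,1) = 245, L_eff = 245/255 = 0.960784
t(10,1) = 2.73 - 2.180·0.960784 = 0.635
Σt over all 10·12 pixels = 1279016/6375 ≈ 200.6299608
V = pitch²·Σt = 1.45²·1279016/6375 = 421.824

t(10,1)=0.635 V=421.824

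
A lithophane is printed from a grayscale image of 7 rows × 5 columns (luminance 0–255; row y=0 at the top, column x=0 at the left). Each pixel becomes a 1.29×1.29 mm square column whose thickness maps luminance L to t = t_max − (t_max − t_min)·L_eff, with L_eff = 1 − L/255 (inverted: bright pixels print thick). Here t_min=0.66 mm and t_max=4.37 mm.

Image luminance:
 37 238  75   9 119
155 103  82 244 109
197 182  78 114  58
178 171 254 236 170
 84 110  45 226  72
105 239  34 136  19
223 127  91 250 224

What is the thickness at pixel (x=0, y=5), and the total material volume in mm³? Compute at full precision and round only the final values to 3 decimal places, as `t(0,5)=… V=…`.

span = t_max - t_min = 4.37 - 0.66 = 3.710
L(0,5) = 105, L_eff = 1 - 105/255 = 0.588235 (inverted)
t(0,5) = 4.37 - 3.710·0.588235 = 2.188
Σt over all 7·5 pixels = 92.848
V = pitch²·Σt = 1.29²·92.848 = 154.508

t(0,5)=2.188 V=154.508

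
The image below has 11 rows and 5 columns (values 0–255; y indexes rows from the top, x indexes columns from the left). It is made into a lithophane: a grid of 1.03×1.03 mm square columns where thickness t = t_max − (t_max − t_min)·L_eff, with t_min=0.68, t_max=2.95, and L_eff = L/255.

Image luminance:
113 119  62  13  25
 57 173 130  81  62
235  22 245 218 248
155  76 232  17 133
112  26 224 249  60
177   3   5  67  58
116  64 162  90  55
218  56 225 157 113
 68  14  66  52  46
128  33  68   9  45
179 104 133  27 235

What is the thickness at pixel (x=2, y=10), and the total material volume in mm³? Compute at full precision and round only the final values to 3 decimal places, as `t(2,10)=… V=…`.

span = t_max - t_min = 2.95 - 0.68 = 2.270
L(2,10) = 133, L_eff = 133/255 = 0.521569
t(2,10) = 2.95 - 2.270·0.521569 = 1.766
Σt over all 11·5 pixels = 561431/5100 ≈ 110.0845098
V = pitch²·Σt = 1.03²·561431/5100 = 116.789

t(2,10)=1.766 V=116.789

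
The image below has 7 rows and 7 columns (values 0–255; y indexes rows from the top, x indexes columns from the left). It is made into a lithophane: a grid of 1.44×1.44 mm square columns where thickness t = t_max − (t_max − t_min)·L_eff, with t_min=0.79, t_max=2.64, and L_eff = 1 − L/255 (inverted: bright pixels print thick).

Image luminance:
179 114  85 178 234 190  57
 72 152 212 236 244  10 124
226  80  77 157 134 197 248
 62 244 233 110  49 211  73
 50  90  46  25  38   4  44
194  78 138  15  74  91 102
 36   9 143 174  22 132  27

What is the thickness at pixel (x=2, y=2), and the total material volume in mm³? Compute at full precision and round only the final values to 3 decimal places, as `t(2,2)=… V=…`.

span = t_max - t_min = 2.64 - 0.79 = 1.850
L(2,2) = 77, L_eff = 1 - 77/255 = 0.698039 (inverted)
t(2,2) = 2.64 - 1.850·0.698039 = 1.349
Σt over all 7·7 pixels = 409061/5100 ≈ 80.2080392
V = pitch²·Σt = 1.44²·409061/5100 = 166.319

t(2,2)=1.349 V=166.319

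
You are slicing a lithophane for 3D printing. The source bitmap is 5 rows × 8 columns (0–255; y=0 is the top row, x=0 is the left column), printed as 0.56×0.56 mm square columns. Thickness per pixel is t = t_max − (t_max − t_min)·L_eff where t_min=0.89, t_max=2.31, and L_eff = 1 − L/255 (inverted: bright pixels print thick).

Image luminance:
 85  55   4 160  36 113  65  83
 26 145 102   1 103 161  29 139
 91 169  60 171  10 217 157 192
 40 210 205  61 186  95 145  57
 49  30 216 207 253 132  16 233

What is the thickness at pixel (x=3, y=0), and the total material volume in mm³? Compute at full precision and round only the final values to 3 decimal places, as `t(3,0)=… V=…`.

t(3,0)=1.781 V=19.038

span = t_max - t_min = 2.31 - 0.89 = 1.420
L(3,0) = 160, L_eff = 1 - 160/255 = 0.372549 (inverted)
t(3,0) = 2.31 - 1.420·0.372549 = 1.781
Σt over all 5·8 pixels = 258013/4250 ≈ 60.7089412
V = pitch²·Σt = 0.56²·258013/4250 = 19.038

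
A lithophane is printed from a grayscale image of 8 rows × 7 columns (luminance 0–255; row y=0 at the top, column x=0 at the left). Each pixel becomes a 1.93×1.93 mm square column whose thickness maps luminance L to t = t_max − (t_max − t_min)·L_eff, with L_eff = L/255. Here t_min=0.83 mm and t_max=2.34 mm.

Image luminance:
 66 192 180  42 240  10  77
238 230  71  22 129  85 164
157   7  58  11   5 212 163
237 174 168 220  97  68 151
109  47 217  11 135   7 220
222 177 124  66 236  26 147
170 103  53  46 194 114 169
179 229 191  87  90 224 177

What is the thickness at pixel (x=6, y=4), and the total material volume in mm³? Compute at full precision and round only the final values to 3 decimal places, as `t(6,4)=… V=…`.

t(6,4)=1.037 V=328.328

span = t_max - t_min = 2.34 - 0.83 = 1.510
L(6,4) = 220, L_eff = 220/255 = 0.862745
t(6,4) = 2.34 - 1.510·0.862745 = 1.037
Σt over all 8·7 pixels = 561919/6375 ≈ 88.1441569
V = pitch²·Σt = 1.93²·561919/6375 = 328.328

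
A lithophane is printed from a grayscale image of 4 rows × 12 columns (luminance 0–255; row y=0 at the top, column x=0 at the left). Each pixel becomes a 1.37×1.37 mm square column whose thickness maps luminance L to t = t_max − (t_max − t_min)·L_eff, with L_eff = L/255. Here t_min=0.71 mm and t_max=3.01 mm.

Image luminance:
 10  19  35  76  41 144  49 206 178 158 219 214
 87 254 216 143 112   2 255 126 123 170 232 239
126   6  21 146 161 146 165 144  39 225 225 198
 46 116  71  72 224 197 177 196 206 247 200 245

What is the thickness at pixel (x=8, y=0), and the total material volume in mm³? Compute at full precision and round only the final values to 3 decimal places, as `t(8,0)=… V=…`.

span = t_max - t_min = 3.01 - 0.71 = 2.300
L(8,0) = 178, L_eff = 178/255 = 0.698039
t(8,0) = 3.01 - 2.300·0.698039 = 1.405
Σt over all 4·12 pixels = 209563/2550 ≈ 82.1815686
V = pitch²·Σt = 1.37²·209563/2550 = 154.247

t(8,0)=1.405 V=154.247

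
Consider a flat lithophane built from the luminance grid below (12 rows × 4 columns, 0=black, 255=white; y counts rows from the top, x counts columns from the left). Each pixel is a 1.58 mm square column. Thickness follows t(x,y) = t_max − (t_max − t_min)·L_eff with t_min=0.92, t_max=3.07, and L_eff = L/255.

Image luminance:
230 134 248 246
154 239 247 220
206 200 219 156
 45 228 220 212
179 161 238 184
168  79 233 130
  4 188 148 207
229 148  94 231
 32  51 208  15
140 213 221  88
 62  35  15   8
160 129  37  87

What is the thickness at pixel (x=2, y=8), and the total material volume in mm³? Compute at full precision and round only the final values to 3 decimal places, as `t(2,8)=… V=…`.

span = t_max - t_min = 3.07 - 0.92 = 2.150
L(2,8) = 208, L_eff = 208/255 = 0.815686
t(2,8) = 3.07 - 2.150·0.815686 = 1.316
Σt over all 12·4 pixels = 72753/850 ≈ 85.5917647
V = pitch²·Σt = 1.58²·72753/850 = 213.671

t(2,8)=1.316 V=213.671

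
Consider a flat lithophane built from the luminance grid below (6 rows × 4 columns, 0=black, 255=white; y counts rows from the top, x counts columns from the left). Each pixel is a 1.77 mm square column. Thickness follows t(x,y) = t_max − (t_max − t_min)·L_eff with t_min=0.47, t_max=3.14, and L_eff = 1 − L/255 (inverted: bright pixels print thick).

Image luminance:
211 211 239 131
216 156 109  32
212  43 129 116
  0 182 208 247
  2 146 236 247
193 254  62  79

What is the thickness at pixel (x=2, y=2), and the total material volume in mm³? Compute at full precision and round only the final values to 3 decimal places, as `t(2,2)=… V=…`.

t(2,2)=1.821 V=155.432

span = t_max - t_min = 3.14 - 0.47 = 2.670
L(2,2) = 129, L_eff = 1 - 129/255 = 0.494118 (inverted)
t(2,2) = 3.14 - 2.670·0.494118 = 1.821
Σt over all 6·4 pixels = 421709/8500 ≈ 49.6128235
V = pitch²·Σt = 1.77²·421709/8500 = 155.432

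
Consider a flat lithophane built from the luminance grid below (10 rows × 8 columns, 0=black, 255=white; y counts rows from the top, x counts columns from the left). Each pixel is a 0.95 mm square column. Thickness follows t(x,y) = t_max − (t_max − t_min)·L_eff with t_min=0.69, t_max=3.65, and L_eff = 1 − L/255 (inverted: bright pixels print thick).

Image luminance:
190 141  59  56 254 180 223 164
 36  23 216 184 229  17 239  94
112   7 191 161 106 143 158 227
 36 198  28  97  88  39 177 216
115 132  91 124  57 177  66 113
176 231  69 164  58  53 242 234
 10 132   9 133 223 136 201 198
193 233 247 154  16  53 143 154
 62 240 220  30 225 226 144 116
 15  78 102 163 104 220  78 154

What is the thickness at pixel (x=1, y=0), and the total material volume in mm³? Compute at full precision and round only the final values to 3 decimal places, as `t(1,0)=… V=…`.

t(1,0)=2.327 V=162.991

span = t_max - t_min = 3.65 - 0.69 = 2.960
L(1,0) = 141, L_eff = 1 - 141/255 = 0.447059 (inverted)
t(1,0) = 3.65 - 2.960·0.447059 = 2.327
Σt over all 10·8 pixels = 383774/2125 ≈ 180.5995294
V = pitch²·Σt = 0.95²·383774/2125 = 162.991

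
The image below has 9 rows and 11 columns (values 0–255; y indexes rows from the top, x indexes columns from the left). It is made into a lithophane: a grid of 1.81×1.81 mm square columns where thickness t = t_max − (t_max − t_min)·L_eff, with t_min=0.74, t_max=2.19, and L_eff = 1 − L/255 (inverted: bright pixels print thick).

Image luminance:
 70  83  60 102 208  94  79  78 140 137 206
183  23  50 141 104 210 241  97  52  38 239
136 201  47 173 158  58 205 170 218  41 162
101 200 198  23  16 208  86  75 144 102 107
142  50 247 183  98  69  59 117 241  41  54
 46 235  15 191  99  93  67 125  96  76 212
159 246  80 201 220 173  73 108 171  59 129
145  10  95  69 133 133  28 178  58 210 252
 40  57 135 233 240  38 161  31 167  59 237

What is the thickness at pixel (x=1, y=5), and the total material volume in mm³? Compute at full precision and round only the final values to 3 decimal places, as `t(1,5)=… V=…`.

t(1,5)=2.076 V=470.036

span = t_max - t_min = 2.19 - 0.74 = 1.450
L(1,5) = 235, L_eff = 1 - 235/255 = 0.078431 (inverted)
t(1,5) = 2.19 - 1.450·0.078431 = 2.076
Σt over all 9·11 pixels = 121953/850 ≈ 143.4741176
V = pitch²·Σt = 1.81²·121953/850 = 470.036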